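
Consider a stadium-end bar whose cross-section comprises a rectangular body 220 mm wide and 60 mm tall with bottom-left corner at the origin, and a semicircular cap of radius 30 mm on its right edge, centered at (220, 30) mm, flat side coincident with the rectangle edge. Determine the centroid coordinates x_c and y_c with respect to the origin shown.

rectangular body: A = 220 × 60 = 13200.00, centroid at (110.00, 30.00).
semicircular end: A = ½π·30² = 1413.72, centroid at (232.73, 30.00).
ΣA = 14613.72 mm², ΣAx_c = 1781017.67 mm³, ΣAy_c = 438411.50 mm³.
x_c = 1781017.67/14613.72 = 121.87 mm; y_c = 438411.50/14613.72 = 30.00 mm.

x_c = 121.87 mm, y_c = 30.00 mm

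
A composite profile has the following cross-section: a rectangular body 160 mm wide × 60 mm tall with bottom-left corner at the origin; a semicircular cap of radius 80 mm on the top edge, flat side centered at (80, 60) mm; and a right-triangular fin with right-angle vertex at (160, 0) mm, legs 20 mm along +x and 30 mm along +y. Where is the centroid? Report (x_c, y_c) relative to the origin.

x_c = 81.30 mm, y_c = 61.92 mm

rectangular body: A = 160 × 60 = 9600.00, centroid at (80.00, 30.00).
semicircular top: A = ½π·80² = 10053.10, centroid at (80.00, 93.95).
triangular fin: A = ½·20·30 = 300.00, centroid at (166.67, 10.00).
ΣA = 19953.10 mm², ΣAx_c = 1622247.72 mm³, ΣAy_c = 1235519.12 mm³.
x_c = 1622247.72/19953.10 = 81.30 mm; y_c = 1235519.12/19953.10 = 61.92 mm.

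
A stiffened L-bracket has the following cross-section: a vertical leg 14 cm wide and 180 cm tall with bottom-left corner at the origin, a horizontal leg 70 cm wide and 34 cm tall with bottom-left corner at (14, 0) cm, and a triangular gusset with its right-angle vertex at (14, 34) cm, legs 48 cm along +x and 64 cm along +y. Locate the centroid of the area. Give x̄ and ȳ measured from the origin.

x̄ = 28.02 cm, ȳ = 54.73 cm

vertical leg: A = 14 × 180 = 2520.00, centroid at (7.00, 90.00).
horizontal leg: A = 70 × 34 = 2380.00, centroid at (49.00, 17.00).
gusset: A = ½·48·64 = 1536.00, centroid at (30.00, 55.33).
ΣA = 6436.00 cm², ΣAx̄ = 180340.00 cm³, ΣAȳ = 352252.00 cm³.
x̄ = 180340.00/6436.00 = 28.02 cm; ȳ = 352252.00/6436.00 = 54.73 cm.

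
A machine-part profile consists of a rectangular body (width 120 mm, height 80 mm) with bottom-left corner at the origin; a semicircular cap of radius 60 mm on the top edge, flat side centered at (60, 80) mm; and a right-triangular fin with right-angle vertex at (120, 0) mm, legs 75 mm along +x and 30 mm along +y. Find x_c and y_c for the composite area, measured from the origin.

x_c = 65.84 mm, y_c = 60.54 mm

rectangular body: A = 120 × 80 = 9600.00, centroid at (60.00, 40.00).
semicircular top: A = ½π·60² = 5654.87, centroid at (60.00, 105.46).
triangular fin: A = ½·75·30 = 1125.00, centroid at (145.00, 10.00).
ΣA = 16379.87 mm², ΣAx_c = 1078417.01 mm³, ΣAy_c = 991639.34 mm³.
x_c = 1078417.01/16379.87 = 65.84 mm; y_c = 991639.34/16379.87 = 60.54 mm.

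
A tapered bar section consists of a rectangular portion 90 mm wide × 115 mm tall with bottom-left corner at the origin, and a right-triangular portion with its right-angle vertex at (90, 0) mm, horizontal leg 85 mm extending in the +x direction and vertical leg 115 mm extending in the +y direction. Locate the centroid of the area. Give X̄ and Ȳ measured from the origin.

X̄ = 68.52 mm, Ȳ = 51.35 mm

rectangular portion: A = 90 × 115 = 10350.00, centroid at (45.00, 57.50).
triangular portion: A = ½·85·115 = 4887.50, centroid at (118.33, 38.33).
ΣA = 15237.50 mm², ΣAX̄ = 1044104.17 mm³, ΣAȲ = 782479.17 mm³.
X̄ = 1044104.17/15237.50 = 68.52 mm; Ȳ = 782479.17/15237.50 = 51.35 mm.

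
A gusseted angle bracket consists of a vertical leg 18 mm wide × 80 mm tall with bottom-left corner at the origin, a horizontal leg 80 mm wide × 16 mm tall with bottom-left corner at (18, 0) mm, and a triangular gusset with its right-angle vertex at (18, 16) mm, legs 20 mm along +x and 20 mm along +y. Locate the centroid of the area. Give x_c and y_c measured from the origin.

vertical leg: A = 18 × 80 = 1440.00, centroid at (9.00, 40.00).
horizontal leg: A = 80 × 16 = 1280.00, centroid at (58.00, 8.00).
gusset: A = ½·20·20 = 200.00, centroid at (24.67, 22.67).
ΣA = 2920.00 mm², ΣAx_c = 92133.33 mm³, ΣAy_c = 72373.33 mm³.
x_c = 92133.33/2920.00 = 31.55 mm; y_c = 72373.33/2920.00 = 24.79 mm.

x_c = 31.55 mm, y_c = 24.79 mm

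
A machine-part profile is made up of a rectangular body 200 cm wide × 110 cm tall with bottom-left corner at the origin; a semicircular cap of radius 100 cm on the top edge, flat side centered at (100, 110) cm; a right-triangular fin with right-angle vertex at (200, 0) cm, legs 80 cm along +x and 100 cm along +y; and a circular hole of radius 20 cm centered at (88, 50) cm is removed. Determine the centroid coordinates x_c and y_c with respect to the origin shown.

x_c = 112.90 cm, y_c = 90.85 cm

rectangular body: A = 200 × 110 = 22000.00, centroid at (100.00, 55.00).
semicircular top: A = ½π·100² = 15707.96, centroid at (100.00, 152.44).
triangular fin: A = ½·80·100 = 4000.00, centroid at (226.67, 33.33).
hole: A = −π·20² = -1256.64, centroid at (88.00, 50.00).
ΣA = 40451.33 cm², ΣAx_c = 4566878.93 cm³, ΣAy_c = 3675044.11 cm³.
x_c = 4566878.93/40451.33 = 112.90 cm; y_c = 3675044.11/40451.33 = 90.85 cm.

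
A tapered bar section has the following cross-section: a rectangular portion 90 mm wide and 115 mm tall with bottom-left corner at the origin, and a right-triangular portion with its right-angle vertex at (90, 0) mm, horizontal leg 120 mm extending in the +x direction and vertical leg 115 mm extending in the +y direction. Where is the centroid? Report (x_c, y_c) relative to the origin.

rectangular portion: A = 90 × 115 = 10350.00, centroid at (45.00, 57.50).
triangular portion: A = ½·120·115 = 6900.00, centroid at (130.00, 38.33).
ΣA = 17250.00 mm²
ΣAx_c = (10350.00)(45.00) + (6900.00)(130.00) = 1362750.00 mm³
ΣAy_c = (10350.00)(57.50) + (6900.00)(38.33) = 859625.00 mm³
x_c = 1362750.00 / 17250.00 = 79.00 mm
y_c = 859625.00 / 17250.00 = 49.83 mm

x_c = 79.00 mm, y_c = 49.83 mm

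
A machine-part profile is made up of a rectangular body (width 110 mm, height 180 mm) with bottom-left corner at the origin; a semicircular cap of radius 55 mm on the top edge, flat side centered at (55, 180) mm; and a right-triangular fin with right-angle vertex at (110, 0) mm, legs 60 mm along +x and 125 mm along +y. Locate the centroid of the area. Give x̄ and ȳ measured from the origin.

x̄ = 64.94 mm, ȳ = 102.63 mm

Part | A | x̄ᵢ | ȳᵢ | A·x̄ᵢ | A·ȳᵢ
rectangular body | 19800.00 | 55.00 | 90.00 | 1089000.00 | 1782000.00
semicircular top | 4751.66 | 55.00 | 203.34 | 261341.24 | 966215.27
triangular fin | 3750.00 | 130.00 | 41.67 | 487500.00 | 156250.00
Σ | 28301.66 |  |  | 1837841.24 | 2904465.27
x̄ = 1837841.24 / 28301.66 = 64.94 mm
ȳ = 2904465.27 / 28301.66 = 102.63 mm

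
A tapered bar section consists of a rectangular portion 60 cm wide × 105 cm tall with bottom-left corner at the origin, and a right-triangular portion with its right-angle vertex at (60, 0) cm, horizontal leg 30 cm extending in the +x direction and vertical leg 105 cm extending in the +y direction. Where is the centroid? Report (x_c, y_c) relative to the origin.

Part | A | x̄ᵢ | ȳᵢ | A·x̄ᵢ | A·ȳᵢ
rectangular portion | 6300.00 | 30.00 | 52.50 | 189000.00 | 330750.00
triangular portion | 1575.00 | 70.00 | 35.00 | 110250.00 | 55125.00
Σ | 7875.00 |  |  | 299250.00 | 385875.00
x_c = 299250.00 / 7875.00 = 38.00 cm
y_c = 385875.00 / 7875.00 = 49.00 cm

x_c = 38.00 cm, y_c = 49.00 cm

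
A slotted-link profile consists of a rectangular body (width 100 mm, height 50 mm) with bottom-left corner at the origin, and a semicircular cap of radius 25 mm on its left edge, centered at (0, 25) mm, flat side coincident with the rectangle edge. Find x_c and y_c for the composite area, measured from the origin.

Part | A | x̄ᵢ | ȳᵢ | A·x̄ᵢ | A·ȳᵢ
rectangular body | 5000.00 | 50.00 | 25.00 | 250000.00 | 125000.00
semicircular end | 981.75 | -10.61 | 25.00 | -10416.67 | 24543.69
Σ | 5981.75 |  |  | 239583.33 | 149543.69
x_c = 239583.33 / 5981.75 = 40.05 mm
y_c = 149543.69 / 5981.75 = 25.00 mm

x_c = 40.05 mm, y_c = 25.00 mm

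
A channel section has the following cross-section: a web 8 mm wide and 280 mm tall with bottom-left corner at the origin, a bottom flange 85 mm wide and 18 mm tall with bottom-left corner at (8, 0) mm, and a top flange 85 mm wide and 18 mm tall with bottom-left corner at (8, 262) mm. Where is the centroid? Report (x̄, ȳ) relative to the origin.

web: A = 8 × 280 = 2240.00, centroid at (4.00, 140.00).
bottom flange: A = 85 × 18 = 1530.00, centroid at (50.50, 9.00).
top flange: A = 85 × 18 = 1530.00, centroid at (50.50, 271.00).
ΣA = 5300.00 mm², ΣAx̄ = 163490.00 mm³, ΣAȳ = 742000.00 mm³.
x̄ = 163490.00/5300.00 = 30.85 mm; ȳ = 742000.00/5300.00 = 140.00 mm.

x̄ = 30.85 mm, ȳ = 140.00 mm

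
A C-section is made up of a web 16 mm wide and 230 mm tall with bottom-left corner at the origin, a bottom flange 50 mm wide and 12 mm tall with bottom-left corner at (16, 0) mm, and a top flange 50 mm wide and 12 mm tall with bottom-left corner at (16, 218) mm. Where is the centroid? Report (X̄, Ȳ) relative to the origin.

X̄ = 16.11 mm, Ȳ = 115.00 mm

web: A = 16 × 230 = 3680.00, centroid at (8.00, 115.00).
bottom flange: A = 50 × 12 = 600.00, centroid at (41.00, 6.00).
top flange: A = 50 × 12 = 600.00, centroid at (41.00, 224.00).
ΣA = 4880.00 mm²
ΣAX̄ = (3680.00)(8.00) + (600.00)(41.00) + (600.00)(41.00) = 78640.00 mm³
ΣAȲ = (3680.00)(115.00) + (600.00)(6.00) + (600.00)(224.00) = 561200.00 mm³
X̄ = 78640.00 / 4880.00 = 16.11 mm
Ȳ = 561200.00 / 4880.00 = 115.00 mm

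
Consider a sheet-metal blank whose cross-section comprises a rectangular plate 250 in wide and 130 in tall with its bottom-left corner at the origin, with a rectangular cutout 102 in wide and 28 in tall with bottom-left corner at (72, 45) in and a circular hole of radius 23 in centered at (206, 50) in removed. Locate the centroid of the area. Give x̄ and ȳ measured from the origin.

x̄ = 120.39 in, ȳ = 66.50 in

Part | A | x̄ᵢ | ȳᵢ | A·x̄ᵢ | A·ȳᵢ
plate | 32500.00 | 125.00 | 65.00 | 4062500.00 | 2112500.00
hole 1 | -2856.00 | 123.00 | 59.00 | -351288.00 | -168504.00
hole 2 | -1661.90 | 206.00 | 50.00 | -342351.92 | -83095.13
Σ | 27982.10 |  |  | 3368860.08 | 1860900.87
x̄ = 3368860.08 / 27982.10 = 120.39 in
ȳ = 1860900.87 / 27982.10 = 66.50 in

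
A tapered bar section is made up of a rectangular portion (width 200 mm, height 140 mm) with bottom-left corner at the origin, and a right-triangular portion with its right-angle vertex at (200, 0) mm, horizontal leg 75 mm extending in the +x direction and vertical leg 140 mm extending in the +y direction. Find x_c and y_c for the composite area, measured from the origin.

x_c = 119.74 mm, y_c = 66.32 mm

Part | A | x̄ᵢ | ȳᵢ | A·x̄ᵢ | A·ȳᵢ
rectangular portion | 28000.00 | 100.00 | 70.00 | 2800000.00 | 1960000.00
triangular portion | 5250.00 | 225.00 | 46.67 | 1181250.00 | 245000.00
Σ | 33250.00 |  |  | 3981250.00 | 2205000.00
x_c = 3981250.00 / 33250.00 = 119.74 mm
y_c = 2205000.00 / 33250.00 = 66.32 mm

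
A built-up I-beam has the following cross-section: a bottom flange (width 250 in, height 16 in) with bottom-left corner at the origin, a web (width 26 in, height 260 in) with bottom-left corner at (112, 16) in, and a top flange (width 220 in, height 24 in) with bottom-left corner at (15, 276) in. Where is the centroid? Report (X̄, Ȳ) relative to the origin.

bottom flange: A = 250 × 16 = 4000.00, centroid at (125.00, 8.00).
web: A = 26 × 260 = 6760.00, centroid at (125.00, 146.00).
top flange: A = 220 × 24 = 5280.00, centroid at (125.00, 288.00).
ΣA = 16040.00 in²
ΣAX̄ = (4000.00)(125.00) + (6760.00)(125.00) + (5280.00)(125.00) = 2005000.00 in³
ΣAȲ = (4000.00)(8.00) + (6760.00)(146.00) + (5280.00)(288.00) = 2539600.00 in³
X̄ = 2005000.00 / 16040.00 = 125.00 in
Ȳ = 2539600.00 / 16040.00 = 158.33 in

X̄ = 125.00 in, Ȳ = 158.33 in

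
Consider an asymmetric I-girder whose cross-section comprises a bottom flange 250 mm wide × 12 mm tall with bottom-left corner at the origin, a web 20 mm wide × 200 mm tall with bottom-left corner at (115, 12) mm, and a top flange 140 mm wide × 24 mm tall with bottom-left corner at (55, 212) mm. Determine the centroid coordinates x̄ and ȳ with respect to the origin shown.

Part | A | x̄ᵢ | ȳᵢ | A·x̄ᵢ | A·ȳᵢ
bottom flange | 3000.00 | 125.00 | 6.00 | 375000.00 | 18000.00
web | 4000.00 | 125.00 | 112.00 | 500000.00 | 448000.00
top flange | 3360.00 | 125.00 | 224.00 | 420000.00 | 752640.00
Σ | 10360.00 |  |  | 1295000.00 | 1218640.00
x̄ = 1295000.00 / 10360.00 = 125.00 mm
ȳ = 1218640.00 / 10360.00 = 117.63 mm

x̄ = 125.00 mm, ȳ = 117.63 mm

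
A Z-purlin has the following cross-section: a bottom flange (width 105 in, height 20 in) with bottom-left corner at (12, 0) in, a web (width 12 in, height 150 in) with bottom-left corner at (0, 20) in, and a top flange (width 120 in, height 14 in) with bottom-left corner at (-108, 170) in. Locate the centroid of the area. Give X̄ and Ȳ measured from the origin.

Part | A | x̄ᵢ | ȳᵢ | A·x̄ᵢ | A·ȳᵢ
bottom flange | 2100.00 | 64.50 | 10.00 | 135450.00 | 21000.00
web | 1800.00 | 6.00 | 95.00 | 10800.00 | 171000.00
top flange | 1680.00 | -48.00 | 177.00 | -80640.00 | 297360.00
Σ | 5580.00 |  |  | 65610.00 | 489360.00
X̄ = 65610.00 / 5580.00 = 11.76 in
Ȳ = 489360.00 / 5580.00 = 87.70 in

X̄ = 11.76 in, Ȳ = 87.70 in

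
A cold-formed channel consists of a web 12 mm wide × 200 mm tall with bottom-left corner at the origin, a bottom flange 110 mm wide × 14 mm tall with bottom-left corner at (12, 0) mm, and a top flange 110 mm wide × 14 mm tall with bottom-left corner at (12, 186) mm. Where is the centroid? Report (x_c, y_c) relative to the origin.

x_c = 40.28 mm, y_c = 100.00 mm

web: A = 12 × 200 = 2400.00, centroid at (6.00, 100.00).
bottom flange: A = 110 × 14 = 1540.00, centroid at (67.00, 7.00).
top flange: A = 110 × 14 = 1540.00, centroid at (67.00, 193.00).
ΣA = 5480.00 mm², ΣAx_c = 220760.00 mm³, ΣAy_c = 548000.00 mm³.
x_c = 220760.00/5480.00 = 40.28 mm; y_c = 548000.00/5480.00 = 100.00 mm.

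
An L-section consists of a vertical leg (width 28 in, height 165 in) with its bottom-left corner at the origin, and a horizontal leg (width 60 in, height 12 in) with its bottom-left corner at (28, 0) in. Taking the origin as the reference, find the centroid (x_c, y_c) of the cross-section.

vertical leg: A = 28 × 165 = 4620.00, centroid at (14.00, 82.50).
horizontal leg: A = 60 × 12 = 720.00, centroid at (58.00, 6.00).
ΣA = 5340.00 in², ΣAx_c = 106440.00 in³, ΣAy_c = 385470.00 in³.
x_c = 106440.00/5340.00 = 19.93 in; y_c = 385470.00/5340.00 = 72.19 in.

x_c = 19.93 in, y_c = 72.19 in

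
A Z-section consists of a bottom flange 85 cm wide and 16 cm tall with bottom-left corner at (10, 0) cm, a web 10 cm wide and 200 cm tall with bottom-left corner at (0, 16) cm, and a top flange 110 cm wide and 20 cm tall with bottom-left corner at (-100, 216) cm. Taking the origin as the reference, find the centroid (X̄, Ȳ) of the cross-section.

bottom flange: A = 85 × 16 = 1360.00, centroid at (52.50, 8.00).
web: A = 10 × 200 = 2000.00, centroid at (5.00, 116.00).
top flange: A = 110 × 20 = 2200.00, centroid at (-45.00, 226.00).
ΣA = 5560.00 cm², ΣAX̄ = -17600.00 cm³, ΣAȲ = 740080.00 cm³.
X̄ = -17600.00/5560.00 = -3.17 cm; Ȳ = 740080.00/5560.00 = 133.11 cm.

X̄ = -3.17 cm, Ȳ = 133.11 cm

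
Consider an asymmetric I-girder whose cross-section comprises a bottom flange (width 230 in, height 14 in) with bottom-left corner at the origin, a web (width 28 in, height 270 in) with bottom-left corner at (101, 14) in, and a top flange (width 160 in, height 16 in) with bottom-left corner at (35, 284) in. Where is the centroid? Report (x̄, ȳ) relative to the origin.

x̄ = 115.00 in, ȳ = 142.17 in

bottom flange: A = 230 × 14 = 3220.00, centroid at (115.00, 7.00).
web: A = 28 × 270 = 7560.00, centroid at (115.00, 149.00).
top flange: A = 160 × 16 = 2560.00, centroid at (115.00, 292.00).
ΣA = 13340.00 in², ΣAx̄ = 1534100.00 in³, ΣAȳ = 1896500.00 in³.
x̄ = 1534100.00/13340.00 = 115.00 in; ȳ = 1896500.00/13340.00 = 142.17 in.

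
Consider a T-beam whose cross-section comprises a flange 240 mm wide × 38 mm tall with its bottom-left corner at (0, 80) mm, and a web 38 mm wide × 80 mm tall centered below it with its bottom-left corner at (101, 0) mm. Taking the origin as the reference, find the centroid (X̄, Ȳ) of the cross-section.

web: A = 38 × 80 = 3040.00, centroid at (120.00, 40.00).
flange: A = 240 × 38 = 9120.00, centroid at (120.00, 99.00).
ΣA = 12160.00 mm²
ΣAX̄ = (3040.00)(120.00) + (9120.00)(120.00) = 1459200.00 mm³
ΣAȲ = (3040.00)(40.00) + (9120.00)(99.00) = 1024480.00 mm³
X̄ = 1459200.00 / 12160.00 = 120.00 mm
Ȳ = 1024480.00 / 12160.00 = 84.25 mm

X̄ = 120.00 mm, Ȳ = 84.25 mm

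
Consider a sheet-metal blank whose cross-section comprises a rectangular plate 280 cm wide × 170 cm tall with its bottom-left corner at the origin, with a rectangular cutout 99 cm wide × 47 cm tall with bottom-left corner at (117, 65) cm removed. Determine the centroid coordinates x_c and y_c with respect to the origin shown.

Part | A | x̄ᵢ | ȳᵢ | A·x̄ᵢ | A·ȳᵢ
plate | 47600.00 | 140.00 | 85.00 | 6664000.00 | 4046000.00
hole | -4653.00 | 166.50 | 88.50 | -774724.50 | -411790.50
Σ | 42947.00 |  |  | 5889275.50 | 3634209.50
x_c = 5889275.50 / 42947.00 = 137.13 cm
y_c = 3634209.50 / 42947.00 = 84.62 cm

x_c = 137.13 cm, y_c = 84.62 cm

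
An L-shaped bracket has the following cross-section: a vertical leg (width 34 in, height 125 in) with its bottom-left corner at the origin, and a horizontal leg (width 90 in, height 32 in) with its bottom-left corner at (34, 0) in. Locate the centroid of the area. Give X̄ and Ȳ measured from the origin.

X̄ = 42.04 in, Ȳ = 43.72 in

vertical leg: A = 34 × 125 = 4250.00, centroid at (17.00, 62.50).
horizontal leg: A = 90 × 32 = 2880.00, centroid at (79.00, 16.00).
ΣA = 7130.00 in², ΣAX̄ = 299770.00 in³, ΣAȲ = 311705.00 in³.
X̄ = 299770.00/7130.00 = 42.04 in; Ȳ = 311705.00/7130.00 = 43.72 in.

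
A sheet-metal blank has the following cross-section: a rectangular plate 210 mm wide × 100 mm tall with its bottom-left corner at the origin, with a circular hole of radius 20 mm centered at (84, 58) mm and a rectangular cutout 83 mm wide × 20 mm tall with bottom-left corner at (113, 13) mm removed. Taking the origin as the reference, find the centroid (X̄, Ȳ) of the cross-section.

X̄ = 101.92 mm, Ȳ = 51.92 mm

plate: A = 210 × 100 = 21000.00, centroid at (105.00, 50.00).
hole 1: A = −π·20² = -1256.64, centroid at (84.00, 58.00).
hole 2: A = −(83 × 20) = -1660.00, centroid at (154.50, 23.00).
ΣA = 18083.36 mm²
ΣAX̄ = (21000.00)(105.00) + (-1256.64)(84.00) + (-1660.00)(154.50) = 1842972.49 mm³
ΣAȲ = (21000.00)(50.00) + (-1256.64)(58.00) + (-1660.00)(23.00) = 938935.05 mm³
X̄ = 1842972.49 / 18083.36 = 101.92 mm
Ȳ = 938935.05 / 18083.36 = 51.92 mm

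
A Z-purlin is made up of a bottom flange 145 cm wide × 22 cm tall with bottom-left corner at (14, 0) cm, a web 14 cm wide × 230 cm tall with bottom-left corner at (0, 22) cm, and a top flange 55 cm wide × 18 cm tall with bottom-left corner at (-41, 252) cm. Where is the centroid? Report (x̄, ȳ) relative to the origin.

x̄ = 38.53 cm, ȳ = 99.27 cm

bottom flange: A = 145 × 22 = 3190.00, centroid at (86.50, 11.00).
web: A = 14 × 230 = 3220.00, centroid at (7.00, 137.00).
top flange: A = 55 × 18 = 990.00, centroid at (-13.50, 261.00).
ΣA = 7400.00 cm², ΣAx̄ = 285110.00 cm³, ΣAȳ = 734620.00 cm³.
x̄ = 285110.00/7400.00 = 38.53 cm; ȳ = 734620.00/7400.00 = 99.27 cm.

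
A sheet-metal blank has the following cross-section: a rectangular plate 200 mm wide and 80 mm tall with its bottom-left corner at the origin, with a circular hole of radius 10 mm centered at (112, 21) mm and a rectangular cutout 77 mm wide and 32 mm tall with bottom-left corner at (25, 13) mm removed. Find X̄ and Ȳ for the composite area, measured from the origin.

Part | A | x̄ᵢ | ȳᵢ | A·x̄ᵢ | A·ȳᵢ
plate | 16000.00 | 100.00 | 40.00 | 1600000.00 | 640000.00
hole 1 | -314.16 | 112.00 | 21.00 | -35185.84 | -6597.34
hole 2 | -2464.00 | 63.50 | 29.00 | -156464.00 | -71456.00
Σ | 13221.84 |  |  | 1408350.16 | 561946.66
X̄ = 1408350.16 / 13221.84 = 106.52 mm
Ȳ = 561946.66 / 13221.84 = 42.50 mm

X̄ = 106.52 mm, Ȳ = 42.50 mm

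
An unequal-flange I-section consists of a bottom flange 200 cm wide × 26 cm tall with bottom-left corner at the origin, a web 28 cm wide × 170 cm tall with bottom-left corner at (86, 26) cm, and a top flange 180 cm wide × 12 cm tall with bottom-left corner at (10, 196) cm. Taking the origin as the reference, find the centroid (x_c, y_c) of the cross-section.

bottom flange: A = 200 × 26 = 5200.00, centroid at (100.00, 13.00).
web: A = 28 × 170 = 4760.00, centroid at (100.00, 111.00).
top flange: A = 180 × 12 = 2160.00, centroid at (100.00, 202.00).
ΣA = 12120.00 cm²
ΣAx_c = (5200.00)(100.00) + (4760.00)(100.00) + (2160.00)(100.00) = 1212000.00 cm³
ΣAy_c = (5200.00)(13.00) + (4760.00)(111.00) + (2160.00)(202.00) = 1032280.00 cm³
x_c = 1212000.00 / 12120.00 = 100.00 cm
y_c = 1032280.00 / 12120.00 = 85.17 cm

x_c = 100.00 cm, y_c = 85.17 cm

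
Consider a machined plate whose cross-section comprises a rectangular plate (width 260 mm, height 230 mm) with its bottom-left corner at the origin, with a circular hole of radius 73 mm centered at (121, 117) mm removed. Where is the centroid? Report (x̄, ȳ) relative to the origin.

plate: A = 260 × 230 = 59800.00, centroid at (130.00, 115.00).
hole: A = −π·73² = -16741.55, centroid at (121.00, 117.00).
ΣA = 43058.45 mm²
ΣAx̄ = (59800.00)(130.00) + (-16741.55)(121.00) = 5748272.78 mm³
ΣAȳ = (59800.00)(115.00) + (-16741.55)(117.00) = 4918238.97 mm³
x̄ = 5748272.78 / 43058.45 = 133.50 mm
ȳ = 4918238.97 / 43058.45 = 114.22 mm

x̄ = 133.50 mm, ȳ = 114.22 mm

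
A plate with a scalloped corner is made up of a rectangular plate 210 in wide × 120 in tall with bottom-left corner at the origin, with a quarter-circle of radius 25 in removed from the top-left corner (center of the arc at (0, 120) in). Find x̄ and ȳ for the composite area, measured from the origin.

x̄ = 106.88 in, ȳ = 59.02 in

plate: A = 210 × 120 = 25200.00, centroid at (105.00, 60.00).
removed quarter-circle: A = −¼π·25² = -490.87, centroid at (10.61, 109.39).
ΣA = 24709.13 in², ΣAx̄ = 2640791.67 in³, ΣAȳ = 1458303.47 in³.
x̄ = 2640791.67/24709.13 = 106.88 in; ȳ = 1458303.47/24709.13 = 59.02 in.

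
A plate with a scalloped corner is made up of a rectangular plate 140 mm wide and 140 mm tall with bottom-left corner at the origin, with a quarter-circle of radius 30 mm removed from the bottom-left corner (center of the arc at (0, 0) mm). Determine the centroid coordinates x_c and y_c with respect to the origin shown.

Part | A | x̄ᵢ | ȳᵢ | A·x̄ᵢ | A·ȳᵢ
plate | 19600.00 | 70.00 | 70.00 | 1372000.00 | 1372000.00
removed quarter-circle | -706.86 | 12.73 | 12.73 | -9000.00 | -9000.00
Σ | 18893.14 |  |  | 1363000.00 | 1363000.00
x_c = 1363000.00 / 18893.14 = 72.14 mm
y_c = 1363000.00 / 18893.14 = 72.14 mm

x_c = 72.14 mm, y_c = 72.14 mm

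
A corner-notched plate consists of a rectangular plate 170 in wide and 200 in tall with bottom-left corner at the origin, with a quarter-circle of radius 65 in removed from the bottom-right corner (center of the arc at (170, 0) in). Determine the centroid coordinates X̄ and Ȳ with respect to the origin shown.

X̄ = 78.79 in, Ȳ = 107.83 in

Part | A | x̄ᵢ | ȳᵢ | A·x̄ᵢ | A·ȳᵢ
plate | 34000.00 | 85.00 | 100.00 | 2890000.00 | 3400000.00
removed quarter-circle | -3318.31 | 142.41 | 27.59 | -472570.56 | -91541.67
Σ | 30681.69 |  |  | 2417429.44 | 3308458.33
X̄ = 2417429.44 / 30681.69 = 78.79 in
Ȳ = 3308458.33 / 30681.69 = 107.83 in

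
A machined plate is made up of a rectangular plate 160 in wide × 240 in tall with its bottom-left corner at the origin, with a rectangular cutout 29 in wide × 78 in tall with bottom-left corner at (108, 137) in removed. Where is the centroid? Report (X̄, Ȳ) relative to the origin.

plate: A = 160 × 240 = 38400.00, centroid at (80.00, 120.00).
hole: A = −(29 × 78) = -2262.00, centroid at (122.50, 176.00).
ΣA = 36138.00 in², ΣAX̄ = 2794905.00 in³, ΣAȲ = 4209888.00 in³.
X̄ = 2794905.00/36138.00 = 77.34 in; Ȳ = 4209888.00/36138.00 = 116.49 in.

X̄ = 77.34 in, Ȳ = 116.49 in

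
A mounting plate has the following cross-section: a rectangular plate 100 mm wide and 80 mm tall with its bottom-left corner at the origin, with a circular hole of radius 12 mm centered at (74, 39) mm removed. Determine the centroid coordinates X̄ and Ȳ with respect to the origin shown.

plate: A = 100 × 80 = 8000.00, centroid at (50.00, 40.00).
hole: A = −π·12² = -452.39, centroid at (74.00, 39.00).
ΣA = 7547.61 mm²
ΣAX̄ = (8000.00)(50.00) + (-452.39)(74.00) = 366523.19 mm³
ΣAȲ = (8000.00)(40.00) + (-452.39)(39.00) = 302356.82 mm³
X̄ = 366523.19 / 7547.61 = 48.56 mm
Ȳ = 302356.82 / 7547.61 = 40.06 mm

X̄ = 48.56 mm, Ȳ = 40.06 mm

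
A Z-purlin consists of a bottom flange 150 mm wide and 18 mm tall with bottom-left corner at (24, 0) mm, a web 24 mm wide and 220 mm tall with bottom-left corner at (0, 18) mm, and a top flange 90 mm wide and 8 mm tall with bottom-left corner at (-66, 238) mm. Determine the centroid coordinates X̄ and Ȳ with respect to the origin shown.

bottom flange: A = 150 × 18 = 2700.00, centroid at (99.00, 9.00).
web: A = 24 × 220 = 5280.00, centroid at (12.00, 128.00).
top flange: A = 90 × 8 = 720.00, centroid at (-21.00, 242.00).
ΣA = 8700.00 mm²
ΣAX̄ = (2700.00)(99.00) + (5280.00)(12.00) + (720.00)(-21.00) = 315540.00 mm³
ΣAȲ = (2700.00)(9.00) + (5280.00)(128.00) + (720.00)(242.00) = 874380.00 mm³
X̄ = 315540.00 / 8700.00 = 36.27 mm
Ȳ = 874380.00 / 8700.00 = 100.50 mm

X̄ = 36.27 mm, Ȳ = 100.50 mm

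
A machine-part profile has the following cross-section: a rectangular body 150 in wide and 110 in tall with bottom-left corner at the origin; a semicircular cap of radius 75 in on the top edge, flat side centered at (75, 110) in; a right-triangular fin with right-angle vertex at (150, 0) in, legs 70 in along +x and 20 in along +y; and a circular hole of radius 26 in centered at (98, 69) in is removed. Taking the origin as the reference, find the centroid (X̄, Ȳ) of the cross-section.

X̄ = 75.84 in, Ȳ = 84.43 in

rectangular body: A = 150 × 110 = 16500.00, centroid at (75.00, 55.00).
semicircular top: A = ½π·75² = 8835.73, centroid at (75.00, 141.83).
triangular fin: A = ½·70·20 = 700.00, centroid at (173.33, 6.67).
hole: A = −π·26² = -2123.72, centroid at (98.00, 69.00).
ΣA = 23912.01 in², ΣAX̄ = 1813388.80 in³, ΣAȲ = 2018810.45 in³.
X̄ = 1813388.80/23912.01 = 75.84 in; Ȳ = 2018810.45/23912.01 = 84.43 in.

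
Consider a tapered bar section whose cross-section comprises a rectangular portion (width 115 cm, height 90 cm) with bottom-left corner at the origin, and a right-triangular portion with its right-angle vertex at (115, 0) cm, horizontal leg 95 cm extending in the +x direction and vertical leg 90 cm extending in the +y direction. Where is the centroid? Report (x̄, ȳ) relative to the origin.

x̄ = 83.56 cm, ȳ = 40.62 cm

rectangular portion: A = 115 × 90 = 10350.00, centroid at (57.50, 45.00).
triangular portion: A = ½·95·90 = 4275.00, centroid at (146.67, 30.00).
ΣA = 14625.00 cm²
ΣAx̄ = (10350.00)(57.50) + (4275.00)(146.67) = 1222125.00 cm³
ΣAȳ = (10350.00)(45.00) + (4275.00)(30.00) = 594000.00 cm³
x̄ = 1222125.00 / 14625.00 = 83.56 cm
ȳ = 594000.00 / 14625.00 = 40.62 cm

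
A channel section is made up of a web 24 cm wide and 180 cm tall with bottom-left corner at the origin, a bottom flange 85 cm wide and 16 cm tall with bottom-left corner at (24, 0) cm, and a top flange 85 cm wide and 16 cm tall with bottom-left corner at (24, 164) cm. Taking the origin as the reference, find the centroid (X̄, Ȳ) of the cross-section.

web: A = 24 × 180 = 4320.00, centroid at (12.00, 90.00).
bottom flange: A = 85 × 16 = 1360.00, centroid at (66.50, 8.00).
top flange: A = 85 × 16 = 1360.00, centroid at (66.50, 172.00).
ΣA = 7040.00 cm²
ΣAX̄ = (4320.00)(12.00) + (1360.00)(66.50) + (1360.00)(66.50) = 232720.00 cm³
ΣAȲ = (4320.00)(90.00) + (1360.00)(8.00) + (1360.00)(172.00) = 633600.00 cm³
X̄ = 232720.00 / 7040.00 = 33.06 cm
Ȳ = 633600.00 / 7040.00 = 90.00 cm

X̄ = 33.06 cm, Ȳ = 90.00 cm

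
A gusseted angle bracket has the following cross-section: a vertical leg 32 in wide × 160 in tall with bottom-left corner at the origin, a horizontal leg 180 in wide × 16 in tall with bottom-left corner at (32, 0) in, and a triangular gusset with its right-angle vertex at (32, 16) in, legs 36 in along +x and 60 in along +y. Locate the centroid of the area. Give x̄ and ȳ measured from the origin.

x̄ = 52.95 in, ȳ = 51.93 in

Part | A | x̄ᵢ | ȳᵢ | A·x̄ᵢ | A·ȳᵢ
vertical leg | 5120.00 | 16.00 | 80.00 | 81920.00 | 409600.00
horizontal leg | 2880.00 | 122.00 | 8.00 | 351360.00 | 23040.00
gusset | 1080.00 | 44.00 | 36.00 | 47520.00 | 38880.00
Σ | 9080.00 |  |  | 480800.00 | 471520.00
x̄ = 480800.00 / 9080.00 = 52.95 in
ȳ = 471520.00 / 9080.00 = 51.93 in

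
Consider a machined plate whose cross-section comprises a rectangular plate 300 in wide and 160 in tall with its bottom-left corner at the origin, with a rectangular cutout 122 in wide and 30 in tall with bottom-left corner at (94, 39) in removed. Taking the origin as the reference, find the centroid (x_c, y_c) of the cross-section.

plate: A = 300 × 160 = 48000.00, centroid at (150.00, 80.00).
hole: A = −(122 × 30) = -3660.00, centroid at (155.00, 54.00).
ΣA = 44340.00 in², ΣAx_c = 6632700.00 in³, ΣAy_c = 3642360.00 in³.
x_c = 6632700.00/44340.00 = 149.59 in; y_c = 3642360.00/44340.00 = 82.15 in.

x_c = 149.59 in, y_c = 82.15 in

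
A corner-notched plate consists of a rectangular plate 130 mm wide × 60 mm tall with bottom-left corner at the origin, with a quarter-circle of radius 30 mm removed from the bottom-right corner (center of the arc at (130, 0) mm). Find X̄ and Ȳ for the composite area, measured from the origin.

X̄ = 59.79 mm, Ȳ = 31.72 mm

plate: A = 130 × 60 = 7800.00, centroid at (65.00, 30.00).
removed quarter-circle: A = −¼π·30² = -706.86, centroid at (117.27, 12.73).
ΣA = 7093.14 mm², ΣAX̄ = 424108.41 mm³, ΣAȲ = 225000.00 mm³.
X̄ = 424108.41/7093.14 = 59.79 mm; Ȳ = 225000.00/7093.14 = 31.72 mm.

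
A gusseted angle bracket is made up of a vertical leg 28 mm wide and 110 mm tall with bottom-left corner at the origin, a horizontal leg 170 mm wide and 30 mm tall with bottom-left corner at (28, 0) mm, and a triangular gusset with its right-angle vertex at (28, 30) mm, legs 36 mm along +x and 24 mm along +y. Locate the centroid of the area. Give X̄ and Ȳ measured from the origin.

X̄ = 73.93 mm, Ȳ = 30.46 mm

vertical leg: A = 28 × 110 = 3080.00, centroid at (14.00, 55.00).
horizontal leg: A = 170 × 30 = 5100.00, centroid at (113.00, 15.00).
gusset: A = ½·36·24 = 432.00, centroid at (40.00, 38.00).
ΣA = 8612.00 mm²
ΣAX̄ = (3080.00)(14.00) + (5100.00)(113.00) + (432.00)(40.00) = 636700.00 mm³
ΣAȲ = (3080.00)(55.00) + (5100.00)(15.00) + (432.00)(38.00) = 262316.00 mm³
X̄ = 636700.00 / 8612.00 = 73.93 mm
Ȳ = 262316.00 / 8612.00 = 30.46 mm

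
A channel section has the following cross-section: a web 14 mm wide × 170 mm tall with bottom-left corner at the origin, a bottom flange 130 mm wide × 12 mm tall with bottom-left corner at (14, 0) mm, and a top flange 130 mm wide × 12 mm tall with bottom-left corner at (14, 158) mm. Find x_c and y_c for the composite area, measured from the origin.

web: A = 14 × 170 = 2380.00, centroid at (7.00, 85.00).
bottom flange: A = 130 × 12 = 1560.00, centroid at (79.00, 6.00).
top flange: A = 130 × 12 = 1560.00, centroid at (79.00, 164.00).
ΣA = 5500.00 mm², ΣAx_c = 263140.00 mm³, ΣAy_c = 467500.00 mm³.
x_c = 263140.00/5500.00 = 47.84 mm; y_c = 467500.00/5500.00 = 85.00 mm.

x_c = 47.84 mm, y_c = 85.00 mm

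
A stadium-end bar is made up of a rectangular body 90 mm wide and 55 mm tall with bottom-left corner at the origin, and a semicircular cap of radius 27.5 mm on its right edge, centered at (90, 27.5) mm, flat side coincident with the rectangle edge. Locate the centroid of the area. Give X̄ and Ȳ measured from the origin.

X̄ = 55.97 mm, Ȳ = 27.50 mm

rectangular body: A = 90 × 55 = 4950.00, centroid at (45.00, 27.50).
semicircular end: A = ½π·27.5² = 1187.91, centroid at (101.67, 27.50).
ΣA = 6137.91 mm²
ΣAX̄ = (4950.00)(45.00) + (1187.91)(101.67) = 343526.91 mm³
ΣAȲ = (4950.00)(27.50) + (1187.91)(27.50) = 168792.65 mm³
X̄ = 343526.91 / 6137.91 = 55.97 mm
Ȳ = 168792.65 / 6137.91 = 27.50 mm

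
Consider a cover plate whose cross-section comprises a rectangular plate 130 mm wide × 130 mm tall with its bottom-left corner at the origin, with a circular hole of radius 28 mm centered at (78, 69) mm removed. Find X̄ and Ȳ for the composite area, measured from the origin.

X̄ = 62.78 mm, Ȳ = 64.32 mm

Part | A | x̄ᵢ | ȳᵢ | A·x̄ᵢ | A·ȳᵢ
plate | 16900.00 | 65.00 | 65.00 | 1098500.00 | 1098500.00
hole | -2463.01 | 78.00 | 69.00 | -192114.67 | -169947.60
Σ | 14436.99 |  |  | 906385.33 | 928552.40
X̄ = 906385.33 / 14436.99 = 62.78 mm
Ȳ = 928552.40 / 14436.99 = 64.32 mm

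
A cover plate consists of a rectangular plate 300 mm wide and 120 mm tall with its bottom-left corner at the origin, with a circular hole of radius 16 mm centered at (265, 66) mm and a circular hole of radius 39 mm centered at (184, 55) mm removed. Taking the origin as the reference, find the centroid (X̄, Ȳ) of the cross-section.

X̄ = 141.62 mm, Ȳ = 60.63 mm

Part | A | x̄ᵢ | ȳᵢ | A·x̄ᵢ | A·ȳᵢ
plate | 36000.00 | 150.00 | 60.00 | 5400000.00 | 2160000.00
hole 1 | -804.25 | 265.00 | 66.00 | -213125.65 | -53080.35
hole 2 | -4778.36 | 184.00 | 55.00 | -879218.69 | -262809.93
Σ | 30417.39 |  |  | 4307655.67 | 1844109.72
X̄ = 4307655.67 / 30417.39 = 141.62 mm
Ȳ = 1844109.72 / 30417.39 = 60.63 mm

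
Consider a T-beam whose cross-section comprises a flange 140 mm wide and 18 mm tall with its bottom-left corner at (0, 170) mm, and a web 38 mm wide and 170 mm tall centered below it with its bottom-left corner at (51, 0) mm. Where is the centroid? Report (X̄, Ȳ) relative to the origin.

web: A = 38 × 170 = 6460.00, centroid at (70.00, 85.00).
flange: A = 140 × 18 = 2520.00, centroid at (70.00, 179.00).
ΣA = 8980.00 mm², ΣAX̄ = 628600.00 mm³, ΣAȲ = 1000180.00 mm³.
X̄ = 628600.00/8980.00 = 70.00 mm; Ȳ = 1000180.00/8980.00 = 111.38 mm.

X̄ = 70.00 mm, Ȳ = 111.38 mm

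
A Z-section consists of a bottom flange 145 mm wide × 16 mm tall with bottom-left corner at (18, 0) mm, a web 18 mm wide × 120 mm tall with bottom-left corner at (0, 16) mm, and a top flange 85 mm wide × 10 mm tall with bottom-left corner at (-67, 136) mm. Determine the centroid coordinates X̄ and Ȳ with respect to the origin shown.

bottom flange: A = 145 × 16 = 2320.00, centroid at (90.50, 8.00).
web: A = 18 × 120 = 2160.00, centroid at (9.00, 76.00).
top flange: A = 85 × 10 = 850.00, centroid at (-24.50, 141.00).
ΣA = 5330.00 mm²
ΣAX̄ = (2320.00)(90.50) + (2160.00)(9.00) + (850.00)(-24.50) = 208575.00 mm³
ΣAȲ = (2320.00)(8.00) + (2160.00)(76.00) + (850.00)(141.00) = 302570.00 mm³
X̄ = 208575.00 / 5330.00 = 39.13 mm
Ȳ = 302570.00 / 5330.00 = 56.77 mm

X̄ = 39.13 mm, Ȳ = 56.77 mm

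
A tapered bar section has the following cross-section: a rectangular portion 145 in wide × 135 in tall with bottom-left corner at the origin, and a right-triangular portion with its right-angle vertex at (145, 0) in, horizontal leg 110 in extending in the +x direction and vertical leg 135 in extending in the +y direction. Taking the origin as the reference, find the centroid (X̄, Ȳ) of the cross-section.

X̄ = 102.52 in, Ȳ = 61.31 in

Part | A | x̄ᵢ | ȳᵢ | A·x̄ᵢ | A·ȳᵢ
rectangular portion | 19575.00 | 72.50 | 67.50 | 1419187.50 | 1321312.50
triangular portion | 7425.00 | 181.67 | 45.00 | 1348875.00 | 334125.00
Σ | 27000.00 |  |  | 2768062.50 | 1655437.50
X̄ = 2768062.50 / 27000.00 = 102.52 in
Ȳ = 1655437.50 / 27000.00 = 61.31 in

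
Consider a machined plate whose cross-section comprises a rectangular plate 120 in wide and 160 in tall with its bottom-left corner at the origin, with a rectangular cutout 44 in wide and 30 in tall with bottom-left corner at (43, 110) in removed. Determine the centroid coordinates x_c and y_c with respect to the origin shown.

x_c = 59.63 in, y_c = 76.68 in

plate: A = 120 × 160 = 19200.00, centroid at (60.00, 80.00).
hole: A = −(44 × 30) = -1320.00, centroid at (65.00, 125.00).
ΣA = 17880.00 in², ΣAx_c = 1066200.00 in³, ΣAy_c = 1371000.00 in³.
x_c = 1066200.00/17880.00 = 59.63 in; y_c = 1371000.00/17880.00 = 76.68 in.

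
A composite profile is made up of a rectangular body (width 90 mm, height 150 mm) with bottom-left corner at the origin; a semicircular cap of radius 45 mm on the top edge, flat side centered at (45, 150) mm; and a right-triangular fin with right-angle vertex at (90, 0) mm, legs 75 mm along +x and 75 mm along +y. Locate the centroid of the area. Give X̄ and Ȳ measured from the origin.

X̄ = 55.10 mm, Ȳ = 83.14 mm

Part | A | x̄ᵢ | ȳᵢ | A·x̄ᵢ | A·ȳᵢ
rectangular body | 13500.00 | 45.00 | 75.00 | 607500.00 | 1012500.00
semicircular top | 3180.86 | 45.00 | 169.10 | 143138.82 | 537879.38
triangular fin | 2812.50 | 115.00 | 25.00 | 323437.50 | 70312.50
Σ | 19493.36 |  |  | 1074076.32 | 1620691.88
X̄ = 1074076.32 / 19493.36 = 55.10 mm
Ȳ = 1620691.88 / 19493.36 = 83.14 mm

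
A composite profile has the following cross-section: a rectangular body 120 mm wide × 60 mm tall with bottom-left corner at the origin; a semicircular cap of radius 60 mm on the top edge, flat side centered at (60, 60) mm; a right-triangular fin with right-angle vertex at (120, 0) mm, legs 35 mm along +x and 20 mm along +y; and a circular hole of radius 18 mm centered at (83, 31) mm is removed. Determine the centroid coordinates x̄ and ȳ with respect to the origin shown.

rectangular body: A = 120 × 60 = 7200.00, centroid at (60.00, 30.00).
semicircular top: A = ½π·60² = 5654.87, centroid at (60.00, 85.46).
triangular fin: A = ½·35·20 = 350.00, centroid at (131.67, 6.67).
hole: A = −π·18² = -1017.88, centroid at (83.00, 31.00).
ΣA = 12186.99 mm², ΣAx̄ = 732891.63 mm³, ΣAȳ = 670071.18 mm³.
x̄ = 732891.63/12186.99 = 60.14 mm; ȳ = 670071.18/12186.99 = 54.98 mm.

x̄ = 60.14 mm, ȳ = 54.98 mm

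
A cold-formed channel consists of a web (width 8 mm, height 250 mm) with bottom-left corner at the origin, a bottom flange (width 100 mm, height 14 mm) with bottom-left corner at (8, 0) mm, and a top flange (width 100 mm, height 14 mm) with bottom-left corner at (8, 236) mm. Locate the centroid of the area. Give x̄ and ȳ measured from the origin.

web: A = 8 × 250 = 2000.00, centroid at (4.00, 125.00).
bottom flange: A = 100 × 14 = 1400.00, centroid at (58.00, 7.00).
top flange: A = 100 × 14 = 1400.00, centroid at (58.00, 243.00).
ΣA = 4800.00 mm²
ΣAx̄ = (2000.00)(4.00) + (1400.00)(58.00) + (1400.00)(58.00) = 170400.00 mm³
ΣAȳ = (2000.00)(125.00) + (1400.00)(7.00) + (1400.00)(243.00) = 600000.00 mm³
x̄ = 170400.00 / 4800.00 = 35.50 mm
ȳ = 600000.00 / 4800.00 = 125.00 mm

x̄ = 35.50 mm, ȳ = 125.00 mm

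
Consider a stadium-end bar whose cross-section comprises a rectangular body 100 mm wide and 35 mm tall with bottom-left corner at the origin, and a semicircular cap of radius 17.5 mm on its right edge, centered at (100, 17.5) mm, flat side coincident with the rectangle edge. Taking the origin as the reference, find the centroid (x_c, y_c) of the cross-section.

x_c = 56.94 mm, y_c = 17.50 mm

Part | A | x̄ᵢ | ȳᵢ | A·x̄ᵢ | A·ȳᵢ
rectangular body | 3500.00 | 50.00 | 17.50 | 175000.00 | 61250.00
semicircular end | 481.06 | 107.43 | 17.50 | 51678.55 | 8418.49
Σ | 3981.06 |  |  | 226678.55 | 69668.49
x_c = 226678.55 / 3981.06 = 56.94 mm
y_c = 69668.49 / 3981.06 = 17.50 mm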